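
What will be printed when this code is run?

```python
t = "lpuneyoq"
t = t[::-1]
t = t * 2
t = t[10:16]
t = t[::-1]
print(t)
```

reverse → 'qoyenupl'
repeat ×2 → 'qoyenuplqoyenupl'
slice [10:16] → 'yenupl'
reverse → 'lpuney'

lpuney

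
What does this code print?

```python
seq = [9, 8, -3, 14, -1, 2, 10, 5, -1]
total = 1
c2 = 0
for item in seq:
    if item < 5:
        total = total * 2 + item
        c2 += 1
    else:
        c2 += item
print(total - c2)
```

-59

item=9: not <5; c2=9
item=8: not <5; c2=17
item=-3: <5, total = 1*2+(-3) = -1; c2=18
item=14: not <5; c2=32
item=-1: <5, total = (-1)*2+(-1) = -3; c2=33
item=2: <5, total = (-3)*2+2 = -4; c2=34
item=10: not <5; c2=44
item=5: not <5; c2=49
item=-1: <5, total = (-4)*2+(-1) = -9; c2=50
total-c2 = (-9)-50 = -59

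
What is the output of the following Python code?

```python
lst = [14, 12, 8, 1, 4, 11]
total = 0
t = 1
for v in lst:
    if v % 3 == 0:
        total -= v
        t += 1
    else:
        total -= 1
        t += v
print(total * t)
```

v=14: not %3==0, total = 0-1 = -1; t=15
v=12: %3==0, total = (-1)-12 = -13; t=16
v=8: not %3==0, total = (-13)-1 = -14; t=24
v=1: not %3==0, total = (-14)-1 = -15; t=25
v=4: not %3==0, total = (-15)-1 = -16; t=29
v=11: not %3==0, total = (-16)-1 = -17; t=40
total*t = (-17)*40 = -680

-680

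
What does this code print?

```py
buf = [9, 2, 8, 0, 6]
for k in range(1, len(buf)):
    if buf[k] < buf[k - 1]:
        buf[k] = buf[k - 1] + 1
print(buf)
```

[9, 10, 11, 12, 13]

k=1: 2<9, buf[1] = 9+1 = 10 → [9, 10, 8, 0, 6]
k=2: 8<10, buf[2] = 10+1 = 11 → [9, 10, 11, 0, 6]
k=3: 0<11, buf[3] = 11+1 = 12 → [9, 10, 11, 12, 6]
k=4: 6<12, buf[4] = 12+1 = 13 → [9, 10, 11, 12, 13]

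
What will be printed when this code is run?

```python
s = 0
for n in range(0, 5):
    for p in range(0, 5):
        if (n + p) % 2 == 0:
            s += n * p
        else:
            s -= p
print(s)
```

28

n=0,p=0: even sum, s = 0+0 = 0
n=0,p=1: odd sum, s = 0-1 = -1
n=0,p=2: even sum, s = (-1)+0 = -1
n=0,p=3: odd sum, s = (-1)-3 = -4
n=0,p=4: even sum, s = (-4)+0 = -4
n=1,p=0: odd sum, s = (-4)-0 = -4
n=1,p=1: even sum, s = (-4)+1 = -3
n=1,p=2: odd sum, s = (-3)-2 = -5
n=1,p=3: even sum, s = (-5)+3 = -2
n=1,p=4: odd sum, s = (-2)-4 = -6
n=2,p=0: even sum, s = (-6)+0 = -6
n=2,p=1: odd sum, s = (-6)-1 = -7
n=2,p=2: even sum, s = (-7)+4 = -3
n=2,p=3: odd sum, s = (-3)-3 = -6
n=2,p=4: even sum, s = (-6)+8 = 2
n=3,p=0: odd sum, s = 2-0 = 2
n=3,p=1: even sum, s = 2+3 = 5
n=3,p=2: odd sum, s = 5-2 = 3
n=3,p=3: even sum, s = 3+9 = 12
n=3,p=4: odd sum, s = 12-4 = 8
n=4,p=0: even sum, s = 8+0 = 8
n=4,p=1: odd sum, s = 8-1 = 7
n=4,p=2: even sum, s = 7+8 = 15
n=4,p=3: odd sum, s = 15-3 = 12
n=4,p=4: even sum, s = 12+16 = 28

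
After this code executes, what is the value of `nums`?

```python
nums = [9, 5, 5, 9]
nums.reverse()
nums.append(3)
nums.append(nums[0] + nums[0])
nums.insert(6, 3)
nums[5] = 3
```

reverse → [9, 5, 5, 9]
append 3 → [9, 5, 5, 9, 3]
append nums[0]+nums[0] = 9+9 = 18 → [9, 5, 5, 9, 3, 18]
insert 3 at 6 → [9, 5, 5, 9, 3, 18, 3]
nums[5] = 3 → [9, 5, 5, 9, 3, 3, 3]

[9, 5, 5, 9, 3, 3, 3]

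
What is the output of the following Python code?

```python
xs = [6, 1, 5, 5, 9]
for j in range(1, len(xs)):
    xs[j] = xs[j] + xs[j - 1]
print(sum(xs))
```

j=1: xs[1] = 1+6 = 7 → [6, 7, 5, 5, 9]
j=2: xs[2] = 5+7 = 12 → [6, 7, 12, 5, 9]
j=3: xs[3] = 5+12 = 17 → [6, 7, 12, 17, 9]
j=4: xs[4] = 9+17 = 26 → [6, 7, 12, 17, 26]
sum = 68

68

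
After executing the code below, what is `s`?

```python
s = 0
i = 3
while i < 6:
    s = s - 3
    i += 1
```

-9

i=3: s = 0-3 = -3
i=4: s = (-3)-3 = -6
i=5: s = (-6)-3 = -9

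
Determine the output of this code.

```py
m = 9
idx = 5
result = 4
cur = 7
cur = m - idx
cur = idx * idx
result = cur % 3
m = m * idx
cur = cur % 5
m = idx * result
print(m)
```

cur = 9-5 = 4
cur = 5*5 = 25
result = 25%3 = 1
m = 9*5 = 45
cur = 25%5 = 0
m = 5*1 = 5

5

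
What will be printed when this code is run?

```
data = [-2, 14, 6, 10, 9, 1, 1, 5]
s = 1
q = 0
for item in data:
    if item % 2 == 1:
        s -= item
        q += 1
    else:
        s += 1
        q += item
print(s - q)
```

-43

item=-2: not odd, s = 1+1 = 2; q=-2
item=14: not odd, s = 2+1 = 3; q=12
item=6: not odd, s = 3+1 = 4; q=18
item=10: not odd, s = 4+1 = 5; q=28
item=9: odd, s = 5-9 = -4; q=29
item=1: odd, s = (-4)-1 = -5; q=30
item=1: odd, s = (-5)-1 = -6; q=31
item=5: odd, s = (-6)-5 = -11; q=32
s-q = (-11)-32 = -43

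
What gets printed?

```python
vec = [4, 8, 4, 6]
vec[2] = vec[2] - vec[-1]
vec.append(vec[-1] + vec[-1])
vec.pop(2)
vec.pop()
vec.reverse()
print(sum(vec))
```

vec[2] = vec[2]-vec[-1] = 4-6 = -2 → [4, 8, -2, 6]
append vec[-1]+vec[-1] = 6+6 = 12 → [4, 8, -2, 6, 12]
pop(2) removes -2 → [4, 8, 6, 12]
pop() removes 12 → [4, 8, 6]
reverse → [6, 8, 4]
sum = 18

18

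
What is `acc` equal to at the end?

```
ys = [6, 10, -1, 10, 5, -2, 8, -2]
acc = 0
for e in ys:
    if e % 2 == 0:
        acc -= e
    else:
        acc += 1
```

-28

e=6: even, acc = 0-6 = -6
e=10: even, acc = (-6)-10 = -16
e=-1: not even, acc = (-16)+1 = -15
e=10: even, acc = (-15)-10 = -25
e=5: not even, acc = (-25)+1 = -24
e=-2: even, acc = (-24)-(-2) = -22
e=8: even, acc = (-22)-8 = -30
e=-2: even, acc = (-30)-(-2) = -28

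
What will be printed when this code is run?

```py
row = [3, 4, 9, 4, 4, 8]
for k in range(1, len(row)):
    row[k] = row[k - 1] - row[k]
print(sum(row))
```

k=1: row[1] = 3-4 = -1 → [3, -1, 9, 4, 4, 8]
k=2: row[2] = (-1)-9 = -10 → [3, -1, -10, 4, 4, 8]
k=3: row[3] = (-10)-4 = -14 → [3, -1, -10, -14, 4, 8]
k=4: row[4] = (-14)-4 = -18 → [3, -1, -10, -14, -18, 8]
k=5: row[5] = (-18)-8 = -26 → [3, -1, -10, -14, -18, -26]
sum = -66

-66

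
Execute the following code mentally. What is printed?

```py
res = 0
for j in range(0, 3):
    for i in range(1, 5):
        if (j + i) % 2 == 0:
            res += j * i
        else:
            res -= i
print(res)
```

j=0,i=1: odd sum, res = 0-1 = -1
j=0,i=2: even sum, res = (-1)+0 = -1
j=0,i=3: odd sum, res = (-1)-3 = -4
j=0,i=4: even sum, res = (-4)+0 = -4
j=1,i=1: even sum, res = (-4)+1 = -3
j=1,i=2: odd sum, res = (-3)-2 = -5
j=1,i=3: even sum, res = (-5)+3 = -2
j=1,i=4: odd sum, res = (-2)-4 = -6
j=2,i=1: odd sum, res = (-6)-1 = -7
j=2,i=2: even sum, res = (-7)+4 = -3
j=2,i=3: odd sum, res = (-3)-3 = -6
j=2,i=4: even sum, res = (-6)+8 = 2

2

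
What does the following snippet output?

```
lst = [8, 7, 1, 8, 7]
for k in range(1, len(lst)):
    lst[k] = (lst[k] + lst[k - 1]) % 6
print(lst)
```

k=1: lst[1] = (7+8)%6 = 3 → [8, 3, 1, 8, 7]
k=2: lst[2] = (1+3)%6 = 4 → [8, 3, 4, 8, 7]
k=3: lst[3] = (8+4)%6 = 0 → [8, 3, 4, 0, 7]
k=4: lst[4] = (7+0)%6 = 1 → [8, 3, 4, 0, 1]

[8, 3, 4, 0, 1]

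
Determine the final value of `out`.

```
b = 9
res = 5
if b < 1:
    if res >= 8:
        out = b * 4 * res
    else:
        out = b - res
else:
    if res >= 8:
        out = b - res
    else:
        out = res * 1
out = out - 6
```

b=9, res=5
b < 1 is False; res >= 8 is False
→ out = res * 1 = 5
out = 5-6 = -1

-1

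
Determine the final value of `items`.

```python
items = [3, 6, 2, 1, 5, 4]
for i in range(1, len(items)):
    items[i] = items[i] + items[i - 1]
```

i=1: items[1] = 6+3 = 9 → [3, 9, 2, 1, 5, 4]
i=2: items[2] = 2+9 = 11 → [3, 9, 11, 1, 5, 4]
i=3: items[3] = 1+11 = 12 → [3, 9, 11, 12, 5, 4]
i=4: items[4] = 5+12 = 17 → [3, 9, 11, 12, 17, 4]
i=5: items[5] = 4+17 = 21 → [3, 9, 11, 12, 17, 21]

[3, 9, 11, 12, 17, 21]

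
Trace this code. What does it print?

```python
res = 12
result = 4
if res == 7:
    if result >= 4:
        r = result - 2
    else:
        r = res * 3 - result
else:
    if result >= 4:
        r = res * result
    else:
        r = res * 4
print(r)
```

48

res=12, result=4
res == 7 is False; result >= 4 is True
→ r = res * result = 48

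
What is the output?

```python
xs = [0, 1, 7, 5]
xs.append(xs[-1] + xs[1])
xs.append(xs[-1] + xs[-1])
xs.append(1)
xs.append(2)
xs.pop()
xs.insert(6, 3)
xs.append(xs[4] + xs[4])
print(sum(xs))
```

47

append xs[-1]+xs[1] = 5+1 = 6 → [0, 1, 7, 5, 6]
append xs[-1]+xs[-1] = 6+6 = 12 → [0, 1, 7, 5, 6, 12]
append 1 → [0, 1, 7, 5, 6, 12, 1]
append 2 → [0, 1, 7, 5, 6, 12, 1, 2]
pop() removes 2 → [0, 1, 7, 5, 6, 12, 1]
insert 3 at 6 → [0, 1, 7, 5, 6, 12, 3, 1]
append xs[4]+xs[4] = 6+6 = 12 → [0, 1, 7, 5, 6, 12, 3, 1, 12]
sum = 47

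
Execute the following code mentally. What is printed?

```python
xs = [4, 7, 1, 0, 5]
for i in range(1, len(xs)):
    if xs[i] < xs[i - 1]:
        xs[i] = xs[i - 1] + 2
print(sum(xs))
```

44

i=1: 7>=4, unchanged → [4, 7, 1, 0, 5]
i=2: 1<7, xs[2] = 7+2 = 9 → [4, 7, 9, 0, 5]
i=3: 0<9, xs[3] = 9+2 = 11 → [4, 7, 9, 11, 5]
i=4: 5<11, xs[4] = 11+2 = 13 → [4, 7, 9, 11, 13]
sum = 44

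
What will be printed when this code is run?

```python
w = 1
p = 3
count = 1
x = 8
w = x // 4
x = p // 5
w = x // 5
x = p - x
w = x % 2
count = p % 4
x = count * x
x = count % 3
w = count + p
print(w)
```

w = 8//4 = 2
x = 3//5 = 0
w = 0//5 = 0
x = 3-0 = 3
w = 3%2 = 1
count = 3%4 = 3
x = 3*3 = 9
x = 3%3 = 0
w = 3+3 = 6

6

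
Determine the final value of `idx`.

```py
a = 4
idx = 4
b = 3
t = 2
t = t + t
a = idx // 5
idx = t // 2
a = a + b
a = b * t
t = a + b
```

2

t = 2+2 = 4
a = 4//5 = 0
idx = 4//2 = 2
a = 0+3 = 3
a = 3*4 = 12
t = 12+3 = 15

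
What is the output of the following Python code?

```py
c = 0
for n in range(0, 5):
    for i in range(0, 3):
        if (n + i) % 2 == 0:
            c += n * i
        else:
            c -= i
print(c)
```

9

n=0,i=0: even sum, c = 0+0 = 0
n=0,i=1: odd sum, c = 0-1 = -1
n=0,i=2: even sum, c = (-1)+0 = -1
n=1,i=0: odd sum, c = (-1)-0 = -1
n=1,i=1: even sum, c = (-1)+1 = 0
n=1,i=2: odd sum, c = 0-2 = -2
n=2,i=0: even sum, c = (-2)+0 = -2
n=2,i=1: odd sum, c = (-2)-1 = -3
n=2,i=2: even sum, c = (-3)+4 = 1
n=3,i=0: odd sum, c = 1-0 = 1
n=3,i=1: even sum, c = 1+3 = 4
n=3,i=2: odd sum, c = 4-2 = 2
n=4,i=0: even sum, c = 2+0 = 2
n=4,i=1: odd sum, c = 2-1 = 1
n=4,i=2: even sum, c = 1+8 = 9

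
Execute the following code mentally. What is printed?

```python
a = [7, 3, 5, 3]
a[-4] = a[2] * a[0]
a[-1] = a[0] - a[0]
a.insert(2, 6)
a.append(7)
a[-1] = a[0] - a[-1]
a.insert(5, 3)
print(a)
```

[35, 3, 6, 5, 0, 3, 28]

a[-4] = a[2]*a[0] = 5*7 = 35 → [35, 3, 5, 3]
a[-1] = a[0]-a[0] = 35-35 = 0 → [35, 3, 5, 0]
insert 6 at 2 → [35, 3, 6, 5, 0]
append 7 → [35, 3, 6, 5, 0, 7]
a[-1] = a[0]-a[-1] = 35-7 = 28 → [35, 3, 6, 5, 0, 28]
insert 3 at 5 → [35, 3, 6, 5, 0, 3, 28]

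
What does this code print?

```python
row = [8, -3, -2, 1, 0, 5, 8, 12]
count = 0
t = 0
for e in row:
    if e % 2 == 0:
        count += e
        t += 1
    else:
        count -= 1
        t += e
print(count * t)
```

184

e=8: even, count = 0+8 = 8; t=1
e=-3: not even, count = 8-1 = 7; t=-2
e=-2: even, count = 7+(-2) = 5; t=-1
e=1: not even, count = 5-1 = 4; t=0
e=0: even, count = 4+0 = 4; t=1
e=5: not even, count = 4-1 = 3; t=6
e=8: even, count = 3+8 = 11; t=7
e=12: even, count = 11+12 = 23; t=8
count*t = 23*8 = 184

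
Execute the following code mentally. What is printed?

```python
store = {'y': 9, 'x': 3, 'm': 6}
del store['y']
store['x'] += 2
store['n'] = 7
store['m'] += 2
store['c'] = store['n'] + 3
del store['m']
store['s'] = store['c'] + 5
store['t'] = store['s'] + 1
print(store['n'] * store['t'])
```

112

del 'y' → {'x': 3, 'm': 6}
store['x'] = 3+2 = 5 → {'x': 5, 'm': 6}
store['n'] = 7 → {'x': 5, 'm': 6, 'n': 7}
store['m'] = 6+2 = 8 → {'x': 5, 'm': 8, 'n': 7}
store['c'] = store['n']+3 = 10 → {'x': 5, 'm': 8, 'n': 7, 'c': 10}
del 'm' → {'x': 5, 'n': 7, 'c': 10}
store['s'] = store['c']+5 = 15 → {'x': 5, 'n': 7, 'c': 10, 's': 15}
store['t'] = store['s']+1 = 16 → {'x': 5, 'n': 7, 'c': 10, 's': 15, 't': 16}
store['n']*store['t'] = 7*16 = 112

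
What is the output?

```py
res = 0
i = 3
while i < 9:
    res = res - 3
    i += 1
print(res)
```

-18

i=3: res = 0-3 = -3
i=4: res = (-3)-3 = -6
i=5: res = (-6)-3 = -9
i=6: res = (-9)-3 = -12
i=7: res = (-12)-3 = -15
i=8: res = (-15)-3 = -18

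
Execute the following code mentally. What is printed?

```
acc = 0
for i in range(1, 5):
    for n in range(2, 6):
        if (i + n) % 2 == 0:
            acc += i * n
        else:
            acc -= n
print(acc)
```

i=1,n=2: odd sum, acc = 0-2 = -2
i=1,n=3: even sum, acc = (-2)+3 = 1
i=1,n=4: odd sum, acc = 1-4 = -3
i=1,n=5: even sum, acc = (-3)+5 = 2
i=2,n=2: even sum, acc = 2+4 = 6
i=2,n=3: odd sum, acc = 6-3 = 3
i=2,n=4: even sum, acc = 3+8 = 11
i=2,n=5: odd sum, acc = 11-5 = 6
i=3,n=2: odd sum, acc = 6-2 = 4
i=3,n=3: even sum, acc = 4+9 = 13
i=3,n=4: odd sum, acc = 13-4 = 9
i=3,n=5: even sum, acc = 9+15 = 24
i=4,n=2: even sum, acc = 24+8 = 32
i=4,n=3: odd sum, acc = 32-3 = 29
i=4,n=4: even sum, acc = 29+16 = 45
i=4,n=5: odd sum, acc = 45-5 = 40

40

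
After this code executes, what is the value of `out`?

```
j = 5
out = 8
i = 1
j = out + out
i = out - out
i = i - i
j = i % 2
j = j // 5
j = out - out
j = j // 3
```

j = 8+8 = 16
i = 8-8 = 0
i = 0-0 = 0
j = 0%2 = 0
j = 0//5 = 0
j = 8-8 = 0
j = 0//3 = 0

8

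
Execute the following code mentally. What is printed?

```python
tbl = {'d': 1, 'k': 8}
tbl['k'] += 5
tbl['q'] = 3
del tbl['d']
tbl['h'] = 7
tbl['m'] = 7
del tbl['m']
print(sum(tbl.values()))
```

23

tbl['k'] = 8+5 = 13 → {'d': 1, 'k': 13}
tbl['q'] = 3 → {'d': 1, 'k': 13, 'q': 3}
del 'd' → {'k': 13, 'q': 3}
tbl['h'] = 7 → {'k': 13, 'q': 3, 'h': 7}
tbl['m'] = 7 → {'k': 13, 'q': 3, 'h': 7, 'm': 7}
del 'm' → {'k': 13, 'q': 3, 'h': 7}
sum of values = 23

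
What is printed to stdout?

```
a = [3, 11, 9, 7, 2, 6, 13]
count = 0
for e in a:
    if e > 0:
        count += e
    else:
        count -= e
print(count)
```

51

e=3: >0, count = 0+3 = 3
e=11: >0, count = 3+11 = 14
e=9: >0, count = 14+9 = 23
e=7: >0, count = 23+7 = 30
e=2: >0, count = 30+2 = 32
e=6: >0, count = 32+6 = 38
e=13: >0, count = 38+13 = 51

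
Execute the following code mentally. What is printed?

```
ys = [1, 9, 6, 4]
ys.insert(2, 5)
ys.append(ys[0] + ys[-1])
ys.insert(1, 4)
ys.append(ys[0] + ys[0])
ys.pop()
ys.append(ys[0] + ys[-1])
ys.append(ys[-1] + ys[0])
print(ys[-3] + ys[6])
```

insert 5 at 2 → [1, 9, 5, 6, 4]
append ys[0]+ys[-1] = 1+4 = 5 → [1, 9, 5, 6, 4, 5]
insert 4 at 1 → [1, 4, 9, 5, 6, 4, 5]
append ys[0]+ys[0] = 1+1 = 2 → [1, 4, 9, 5, 6, 4, 5, 2]
pop() removes 2 → [1, 4, 9, 5, 6, 4, 5]
append ys[0]+ys[-1] = 1+5 = 6 → [1, 4, 9, 5, 6, 4, 5, 6]
append ys[-1]+ys[0] = 6+1 = 7 → [1, 4, 9, 5, 6, 4, 5, 6, 7]
ys[-3]+ys[6] = 5+5 = 10

10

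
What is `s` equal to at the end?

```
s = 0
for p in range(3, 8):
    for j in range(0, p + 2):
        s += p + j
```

295

p=3,j=0: s = 0+3 = 3
p=3,j=1: s = 3+4 = 7
p=3,j=2: s = 7+5 = 12
p=3,j=3: s = 12+6 = 18
p=3,j=4: s = 18+7 = 25
p=4,j=0: s = 25+4 = 29
p=4,j=1: s = 29+5 = 34
p=4,j=2: s = 34+6 = 40
p=4,j=3: s = 40+7 = 47
p=4,j=4: s = 47+8 = 55
p=4,j=5: s = 55+9 = 64
p=5,j=0: s = 64+5 = 69
p=5,j=1: s = 69+6 = 75
p=5,j=2: s = 75+7 = 82
p=5,j=3: s = 82+8 = 90
p=5,j=4: s = 90+9 = 99
p=5,j=5: s = 99+10 = 109
p=5,j=6: s = 109+11 = 120
p=6,j=0: s = 120+6 = 126
p=6,j=1: s = 126+7 = 133
p=6,j=2: s = 133+8 = 141
p=6,j=3: s = 141+9 = 150
p=6,j=4: s = 150+10 = 160
p=6,j=5: s = 160+11 = 171
p=6,j=6: s = 171+12 = 183
p=6,j=7: s = 183+13 = 196
p=7,j=0: s = 196+7 = 203
p=7,j=1: s = 203+8 = 211
p=7,j=2: s = 211+9 = 220
p=7,j=3: s = 220+10 = 230
p=7,j=4: s = 230+11 = 241
p=7,j=5: s = 241+12 = 253
p=7,j=6: s = 253+13 = 266
p=7,j=7: s = 266+14 = 280
p=7,j=8: s = 280+15 = 295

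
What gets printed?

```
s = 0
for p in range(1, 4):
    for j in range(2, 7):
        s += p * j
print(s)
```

p=1,j=2: s = 0+2 = 2
p=1,j=3: s = 2+3 = 5
p=1,j=4: s = 5+4 = 9
p=1,j=5: s = 9+5 = 14
p=1,j=6: s = 14+6 = 20
p=2,j=2: s = 20+4 = 24
p=2,j=3: s = 24+6 = 30
p=2,j=4: s = 30+8 = 38
p=2,j=5: s = 38+10 = 48
p=2,j=6: s = 48+12 = 60
p=3,j=2: s = 60+6 = 66
p=3,j=3: s = 66+9 = 75
p=3,j=4: s = 75+12 = 87
p=3,j=5: s = 87+15 = 102
p=3,j=6: s = 102+18 = 120

120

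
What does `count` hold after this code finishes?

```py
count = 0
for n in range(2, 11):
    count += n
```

n=2: count = 0+2 = 2
n=3: count = 2+3 = 5
n=4: count = 5+4 = 9
n=5: count = 9+5 = 14
n=6: count = 14+6 = 20
n=7: count = 20+7 = 27
n=8: count = 27+8 = 35
n=9: count = 35+9 = 44
n=10: count = 44+10 = 54

54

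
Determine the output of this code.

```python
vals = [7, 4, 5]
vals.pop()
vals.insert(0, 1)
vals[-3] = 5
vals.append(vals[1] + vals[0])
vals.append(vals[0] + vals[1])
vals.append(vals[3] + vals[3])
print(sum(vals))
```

pop() removes 5 → [7, 4]
insert 1 at 0 → [1, 7, 4]
vals[-3] = 5 → [5, 7, 4]
append vals[1]+vals[0] = 7+5 = 12 → [5, 7, 4, 12]
append vals[0]+vals[1] = 5+7 = 12 → [5, 7, 4, 12, 12]
append vals[3]+vals[3] = 12+12 = 24 → [5, 7, 4, 12, 12, 24]
sum = 64

64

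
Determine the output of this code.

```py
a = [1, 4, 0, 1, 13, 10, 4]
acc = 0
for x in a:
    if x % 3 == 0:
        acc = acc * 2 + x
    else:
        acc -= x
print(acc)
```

x=1: not %3==0, acc = 0-1 = -1
x=4: not %3==0, acc = (-1)-4 = -5
x=0: %3==0, acc = (-5)*2+0 = -10
x=1: not %3==0, acc = (-10)-1 = -11
x=13: not %3==0, acc = (-11)-13 = -24
x=10: not %3==0, acc = (-24)-10 = -34
x=4: not %3==0, acc = (-34)-4 = -38

-38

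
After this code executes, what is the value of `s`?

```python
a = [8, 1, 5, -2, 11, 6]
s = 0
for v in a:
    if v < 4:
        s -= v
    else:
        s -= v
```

v=8: not <4, s = 0-8 = -8
v=1: <4, s = (-8)-1 = -9
v=5: not <4, s = (-9)-5 = -14
v=-2: <4, s = (-14)-(-2) = -12
v=11: not <4, s = (-12)-11 = -23
v=6: not <4, s = (-23)-6 = -29

-29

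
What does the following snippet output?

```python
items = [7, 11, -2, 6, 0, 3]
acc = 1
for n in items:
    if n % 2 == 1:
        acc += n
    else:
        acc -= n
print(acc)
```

n=7: odd, acc = 1+7 = 8
n=11: odd, acc = 8+11 = 19
n=-2: not odd, acc = 19-(-2) = 21
n=6: not odd, acc = 21-6 = 15
n=0: not odd, acc = 15-0 = 15
n=3: odd, acc = 15+3 = 18

18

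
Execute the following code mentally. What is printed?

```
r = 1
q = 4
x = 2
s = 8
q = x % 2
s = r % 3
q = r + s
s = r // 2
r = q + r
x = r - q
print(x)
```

1

q = 2%2 = 0
s = 1%3 = 1
q = 1+1 = 2
s = 1//2 = 0
r = 2+1 = 3
x = 3-2 = 1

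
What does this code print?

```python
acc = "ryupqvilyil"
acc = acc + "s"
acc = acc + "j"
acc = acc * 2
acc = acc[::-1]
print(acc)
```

jsliylivqpuyrjsliylivqpuyr

+ 's' → 'ryupqvilyils'
+ 'j' → 'ryupqvilyilsj'
repeat ×2 → 'ryupqvilyilsjryupqvilyilsj'
reverse → 'jsliylivqpuyrjsliylivqpuyr'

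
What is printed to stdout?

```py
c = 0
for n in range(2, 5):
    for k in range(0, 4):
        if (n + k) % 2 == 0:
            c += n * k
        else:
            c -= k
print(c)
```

14

n=2,k=0: even sum, c = 0+0 = 0
n=2,k=1: odd sum, c = 0-1 = -1
n=2,k=2: even sum, c = (-1)+4 = 3
n=2,k=3: odd sum, c = 3-3 = 0
n=3,k=0: odd sum, c = 0-0 = 0
n=3,k=1: even sum, c = 0+3 = 3
n=3,k=2: odd sum, c = 3-2 = 1
n=3,k=3: even sum, c = 1+9 = 10
n=4,k=0: even sum, c = 10+0 = 10
n=4,k=1: odd sum, c = 10-1 = 9
n=4,k=2: even sum, c = 9+8 = 17
n=4,k=3: odd sum, c = 17-3 = 14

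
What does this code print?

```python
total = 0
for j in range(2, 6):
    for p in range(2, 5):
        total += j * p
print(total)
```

j=2,p=2: total = 0+4 = 4
j=2,p=3: total = 4+6 = 10
j=2,p=4: total = 10+8 = 18
j=3,p=2: total = 18+6 = 24
j=3,p=3: total = 24+9 = 33
j=3,p=4: total = 33+12 = 45
j=4,p=2: total = 45+8 = 53
j=4,p=3: total = 53+12 = 65
j=4,p=4: total = 65+16 = 81
j=5,p=2: total = 81+10 = 91
j=5,p=3: total = 91+15 = 106
j=5,p=4: total = 106+20 = 126

126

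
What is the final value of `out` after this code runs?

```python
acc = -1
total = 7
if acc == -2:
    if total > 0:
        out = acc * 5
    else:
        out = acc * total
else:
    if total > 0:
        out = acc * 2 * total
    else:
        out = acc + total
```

-14

acc=-1, total=7
acc == -2 is False; total > 0 is True
→ out = acc * 2 * total = -14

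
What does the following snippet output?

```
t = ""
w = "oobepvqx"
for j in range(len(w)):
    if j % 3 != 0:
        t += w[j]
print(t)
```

obpvx

j=0: skip
j=1: add 'o' → 'o'
j=2: add 'b' → 'ob'
j=3: skip
j=4: add 'p' → 'obp'
j=5: add 'v' → 'obpv'
j=6: skip
j=7: add 'x' → 'obpvx'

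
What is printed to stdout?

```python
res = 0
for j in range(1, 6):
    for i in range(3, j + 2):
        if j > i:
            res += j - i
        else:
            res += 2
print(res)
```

j=2,i=3: not 2>3, res = 0+2 = 2
j=3,i=3: not 3>3, res = 2+2 = 4
j=3,i=4: not 3>4, res = 4+2 = 6
j=4,i=3: 4>3, res = 6+1 = 7
j=4,i=4: not 4>4, res = 7+2 = 9
j=4,i=5: not 4>5, res = 9+2 = 11
j=5,i=3: 5>3, res = 11+2 = 13
j=5,i=4: 5>4, res = 13+1 = 14
j=5,i=5: not 5>5, res = 14+2 = 16
j=5,i=6: not 5>6, res = 16+2 = 18

18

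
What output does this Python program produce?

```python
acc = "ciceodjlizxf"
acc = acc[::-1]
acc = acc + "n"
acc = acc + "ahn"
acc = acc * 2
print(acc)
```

fxziljdoecicnahnfxziljdoecicnahn

reverse → 'fxziljdoecic'
+ 'n' → 'fxziljdoecicn'
+ 'ahn' → 'fxziljdoecicnahn'
repeat ×2 → 'fxziljdoecicnahnfxziljdoecicnahn'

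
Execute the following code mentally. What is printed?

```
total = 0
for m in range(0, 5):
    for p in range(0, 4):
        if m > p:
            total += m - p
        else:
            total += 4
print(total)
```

m=0,p=0: not 0>0, total = 0+4 = 4
m=0,p=1: not 0>1, total = 4+4 = 8
m=0,p=2: not 0>2, total = 8+4 = 12
m=0,p=3: not 0>3, total = 12+4 = 16
m=1,p=0: 1>0, total = 16+1 = 17
m=1,p=1: not 1>1, total = 17+4 = 21
m=1,p=2: not 1>2, total = 21+4 = 25
m=1,p=3: not 1>3, total = 25+4 = 29
m=2,p=0: 2>0, total = 29+2 = 31
m=2,p=1: 2>1, total = 31+1 = 32
m=2,p=2: not 2>2, total = 32+4 = 36
m=2,p=3: not 2>3, total = 36+4 = 40
m=3,p=0: 3>0, total = 40+3 = 43
m=3,p=1: 3>1, total = 43+2 = 45
m=3,p=2: 3>2, total = 45+1 = 46
m=3,p=3: not 3>3, total = 46+4 = 50
m=4,p=0: 4>0, total = 50+4 = 54
m=4,p=1: 4>1, total = 54+3 = 57
m=4,p=2: 4>2, total = 57+2 = 59
m=4,p=3: 4>3, total = 59+1 = 60

60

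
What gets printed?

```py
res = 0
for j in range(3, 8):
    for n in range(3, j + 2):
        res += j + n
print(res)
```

j=3,n=3: res = 0+6 = 6
j=3,n=4: res = 6+7 = 13
j=4,n=3: res = 13+7 = 20
j=4,n=4: res = 20+8 = 28
j=4,n=5: res = 28+9 = 37
j=5,n=3: res = 37+8 = 45
j=5,n=4: res = 45+9 = 54
j=5,n=5: res = 54+10 = 64
j=5,n=6: res = 64+11 = 75
j=6,n=3: res = 75+9 = 84
j=6,n=4: res = 84+10 = 94
j=6,n=5: res = 94+11 = 105
j=6,n=6: res = 105+12 = 117
j=6,n=7: res = 117+13 = 130
j=7,n=3: res = 130+10 = 140
j=7,n=4: res = 140+11 = 151
j=7,n=5: res = 151+12 = 163
j=7,n=6: res = 163+13 = 176
j=7,n=7: res = 176+14 = 190
j=7,n=8: res = 190+15 = 205

205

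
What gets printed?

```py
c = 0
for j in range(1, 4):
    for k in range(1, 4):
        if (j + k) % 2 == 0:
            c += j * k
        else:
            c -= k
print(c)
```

j=1,k=1: even sum, c = 0+1 = 1
j=1,k=2: odd sum, c = 1-2 = -1
j=1,k=3: even sum, c = (-1)+3 = 2
j=2,k=1: odd sum, c = 2-1 = 1
j=2,k=2: even sum, c = 1+4 = 5
j=2,k=3: odd sum, c = 5-3 = 2
j=3,k=1: even sum, c = 2+3 = 5
j=3,k=2: odd sum, c = 5-2 = 3
j=3,k=3: even sum, c = 3+9 = 12

12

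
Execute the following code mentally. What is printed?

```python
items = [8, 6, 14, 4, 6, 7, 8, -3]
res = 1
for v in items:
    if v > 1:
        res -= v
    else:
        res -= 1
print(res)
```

v=8: >1, res = 1-8 = -7
v=6: >1, res = (-7)-6 = -13
v=14: >1, res = (-13)-14 = -27
v=4: >1, res = (-27)-4 = -31
v=6: >1, res = (-31)-6 = -37
v=7: >1, res = (-37)-7 = -44
v=8: >1, res = (-44)-8 = -52
v=-3: not >1, res = (-52)-1 = -53

-53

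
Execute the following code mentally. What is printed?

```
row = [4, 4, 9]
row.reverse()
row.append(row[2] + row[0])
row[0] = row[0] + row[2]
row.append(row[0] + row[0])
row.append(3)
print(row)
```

reverse → [9, 4, 4]
append row[2]+row[0] = 4+9 = 13 → [9, 4, 4, 13]
row[0] = row[0]+row[2] = 9+4 = 13 → [13, 4, 4, 13]
append row[0]+row[0] = 13+13 = 26 → [13, 4, 4, 13, 26]
append 3 → [13, 4, 4, 13, 26, 3]

[13, 4, 4, 13, 26, 3]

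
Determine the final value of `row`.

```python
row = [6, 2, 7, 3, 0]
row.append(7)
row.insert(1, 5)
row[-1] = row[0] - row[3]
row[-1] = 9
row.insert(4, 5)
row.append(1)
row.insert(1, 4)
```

append 7 → [6, 2, 7, 3, 0, 7]
insert 5 at 1 → [6, 5, 2, 7, 3, 0, 7]
row[-1] = row[0]-row[3] = 6-7 = -1 → [6, 5, 2, 7, 3, 0, -1]
row[-1] = 9 → [6, 5, 2, 7, 3, 0, 9]
insert 5 at 4 → [6, 5, 2, 7, 5, 3, 0, 9]
append 1 → [6, 5, 2, 7, 5, 3, 0, 9, 1]
insert 4 at 1 → [6, 4, 5, 2, 7, 5, 3, 0, 9, 1]

[6, 4, 5, 2, 7, 5, 3, 0, 9, 1]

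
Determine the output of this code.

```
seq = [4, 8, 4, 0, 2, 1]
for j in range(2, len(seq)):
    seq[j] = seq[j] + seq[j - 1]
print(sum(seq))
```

j=2: seq[2] = 4+8 = 12 → [4, 8, 12, 0, 2, 1]
j=3: seq[3] = 0+12 = 12 → [4, 8, 12, 12, 2, 1]
j=4: seq[4] = 2+12 = 14 → [4, 8, 12, 12, 14, 1]
j=5: seq[5] = 1+14 = 15 → [4, 8, 12, 12, 14, 15]
sum = 65

65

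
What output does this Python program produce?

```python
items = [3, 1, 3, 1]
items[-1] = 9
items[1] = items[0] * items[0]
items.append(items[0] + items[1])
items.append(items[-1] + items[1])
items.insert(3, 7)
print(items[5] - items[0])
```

9

items[-1] = 9 → [3, 1, 3, 9]
items[1] = items[0]*items[0] = 3*3 = 9 → [3, 9, 3, 9]
append items[0]+items[1] = 3+9 = 12 → [3, 9, 3, 9, 12]
append items[-1]+items[1] = 12+9 = 21 → [3, 9, 3, 9, 12, 21]
insert 7 at 3 → [3, 9, 3, 7, 9, 12, 21]
items[5]-items[0] = 12-3 = 9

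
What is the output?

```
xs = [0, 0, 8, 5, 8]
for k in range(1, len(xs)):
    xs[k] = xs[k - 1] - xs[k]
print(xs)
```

k=1: xs[1] = 0-0 = 0 → [0, 0, 8, 5, 8]
k=2: xs[2] = 0-8 = -8 → [0, 0, -8, 5, 8]
k=3: xs[3] = (-8)-5 = -13 → [0, 0, -8, -13, 8]
k=4: xs[4] = (-13)-8 = -21 → [0, 0, -8, -13, -21]

[0, 0, -8, -13, -21]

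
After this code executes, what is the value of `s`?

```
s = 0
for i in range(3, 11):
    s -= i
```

i=3: s = 0-3 = -3
i=4: s = (-3)-4 = -7
i=5: s = (-7)-5 = -12
i=6: s = (-12)-6 = -18
i=7: s = (-18)-7 = -25
i=8: s = (-25)-8 = -33
i=9: s = (-33)-9 = -42
i=10: s = (-42)-10 = -52

-52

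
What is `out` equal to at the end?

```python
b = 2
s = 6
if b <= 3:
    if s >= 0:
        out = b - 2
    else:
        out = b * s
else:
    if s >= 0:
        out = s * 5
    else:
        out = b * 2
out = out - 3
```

-3

b=2, s=6
b <= 3 is True; s >= 0 is True
→ out = b - 2 = 0
out = 0-3 = -3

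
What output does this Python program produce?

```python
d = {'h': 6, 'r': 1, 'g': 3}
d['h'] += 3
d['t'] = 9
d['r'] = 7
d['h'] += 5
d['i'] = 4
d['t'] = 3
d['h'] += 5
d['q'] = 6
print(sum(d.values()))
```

d['h'] = 6+3 = 9 → {'h': 9, 'r': 1, 'g': 3}
d['t'] = 9 → {'h': 9, 'r': 1, 'g': 3, 't': 9}
d['r'] = 7 → {'h': 9, 'r': 7, 'g': 3, 't': 9}
d['h'] = 9+5 = 14 → {'h': 14, 'r': 7, 'g': 3, 't': 9}
d['i'] = 4 → {'h': 14, 'r': 7, 'g': 3, 't': 9, 'i': 4}
d['t'] = 3 → {'h': 14, 'r': 7, 'g': 3, 't': 3, 'i': 4}
d['h'] = 14+5 = 19 → {'h': 19, 'r': 7, 'g': 3, 't': 3, 'i': 4}
d['q'] = 6 → {'h': 19, 'r': 7, 'g': 3, 't': 3, 'i': 4, 'q': 6}
sum of values = 42

42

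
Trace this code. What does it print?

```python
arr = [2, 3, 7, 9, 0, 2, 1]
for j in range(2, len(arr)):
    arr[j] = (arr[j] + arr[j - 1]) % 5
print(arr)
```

j=2: arr[2] = (7+3)%5 = 0 → [2, 3, 0, 9, 0, 2, 1]
j=3: arr[3] = (9+0)%5 = 4 → [2, 3, 0, 4, 0, 2, 1]
j=4: arr[4] = (0+4)%5 = 4 → [2, 3, 0, 4, 4, 2, 1]
j=5: arr[5] = (2+4)%5 = 1 → [2, 3, 0, 4, 4, 1, 1]
j=6: arr[6] = (1+1)%5 = 2 → [2, 3, 0, 4, 4, 1, 2]

[2, 3, 0, 4, 4, 1, 2]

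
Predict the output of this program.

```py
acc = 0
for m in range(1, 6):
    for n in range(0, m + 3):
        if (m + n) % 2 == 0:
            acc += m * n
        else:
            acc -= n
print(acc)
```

138

m=1,n=0: odd sum, acc = 0-0 = 0
m=1,n=1: even sum, acc = 0+1 = 1
m=1,n=2: odd sum, acc = 1-2 = -1
m=1,n=3: even sum, acc = (-1)+3 = 2
m=2,n=0: even sum, acc = 2+0 = 2
m=2,n=1: odd sum, acc = 2-1 = 1
m=2,n=2: even sum, acc = 1+4 = 5
m=2,n=3: odd sum, acc = 5-3 = 2
m=2,n=4: even sum, acc = 2+8 = 10
m=3,n=0: odd sum, acc = 10-0 = 10
m=3,n=1: even sum, acc = 10+3 = 13
m=3,n=2: odd sum, acc = 13-2 = 11
m=3,n=3: even sum, acc = 11+9 = 20
m=3,n=4: odd sum, acc = 20-4 = 16
m=3,n=5: even sum, acc = 16+15 = 31
m=4,n=0: even sum, acc = 31+0 = 31
m=4,n=1: odd sum, acc = 31-1 = 30
m=4,n=2: even sum, acc = 30+8 = 38
m=4,n=3: odd sum, acc = 38-3 = 35
m=4,n=4: even sum, acc = 35+16 = 51
m=4,n=5: odd sum, acc = 51-5 = 46
m=4,n=6: even sum, acc = 46+24 = 70
m=5,n=0: odd sum, acc = 70-0 = 70
m=5,n=1: even sum, acc = 70+5 = 75
m=5,n=2: odd sum, acc = 75-2 = 73
m=5,n=3: even sum, acc = 73+15 = 88
m=5,n=4: odd sum, acc = 88-4 = 84
m=5,n=5: even sum, acc = 84+25 = 109
m=5,n=6: odd sum, acc = 109-6 = 103
m=5,n=7: even sum, acc = 103+35 = 138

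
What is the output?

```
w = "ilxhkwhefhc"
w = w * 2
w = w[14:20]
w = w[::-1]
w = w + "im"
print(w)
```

repeat ×2 → 'ilxhkwhefhcilxhkwhefhc'
slice [14:20] → 'hkwhef'
reverse → 'fehwkh'
+ 'im' → 'fehwkhim'

fehwkhim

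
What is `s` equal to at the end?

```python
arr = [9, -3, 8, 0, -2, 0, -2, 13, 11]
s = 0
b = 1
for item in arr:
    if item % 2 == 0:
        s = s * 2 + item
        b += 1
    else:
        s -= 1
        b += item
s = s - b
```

item=9: not even, s = 0-1 = -1; b=10
item=-3: not even, s = (-1)-1 = -2; b=7
item=8: even, s = (-2)*2+8 = 4; b=8
item=0: even, s = 4*2+0 = 8; b=9
item=-2: even, s = 8*2+(-2) = 14; b=10
item=0: even, s = 14*2+0 = 28; b=11
item=-2: even, s = 28*2+(-2) = 54; b=12
item=13: not even, s = 54-1 = 53; b=25
item=11: not even, s = 53-1 = 52; b=36
s-b = 52-36 = 16

16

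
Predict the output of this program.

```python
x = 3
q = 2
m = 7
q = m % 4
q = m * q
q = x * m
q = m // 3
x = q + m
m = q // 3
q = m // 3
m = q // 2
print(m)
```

q = 7%4 = 3
q = 7*3 = 21
q = 3*7 = 21
q = 7//3 = 2
x = 2+7 = 9
m = 2//3 = 0
q = 0//3 = 0
m = 0//2 = 0

0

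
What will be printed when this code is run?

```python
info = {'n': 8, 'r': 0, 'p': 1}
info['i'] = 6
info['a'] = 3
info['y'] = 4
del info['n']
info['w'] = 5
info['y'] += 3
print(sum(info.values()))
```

22

info['i'] = 6 → {'n': 8, 'r': 0, 'p': 1, 'i': 6}
info['a'] = 3 → {'n': 8, 'r': 0, 'p': 1, 'i': 6, 'a': 3}
info['y'] = 4 → {'n': 8, 'r': 0, 'p': 1, 'i': 6, 'a': 3, 'y': 4}
del 'n' → {'r': 0, 'p': 1, 'i': 6, 'a': 3, 'y': 4}
info['w'] = 5 → {'r': 0, 'p': 1, 'i': 6, 'a': 3, 'y': 4, 'w': 5}
info['y'] = 4+3 = 7 → {'r': 0, 'p': 1, 'i': 6, 'a': 3, 'y': 7, 'w': 5}
sum of values = 22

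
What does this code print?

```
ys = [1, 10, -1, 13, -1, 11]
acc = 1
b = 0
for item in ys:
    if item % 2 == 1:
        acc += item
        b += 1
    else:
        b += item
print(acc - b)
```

item=1: odd, acc = 1+1 = 2; b=1
item=10: not odd; b=11
item=-1: odd, acc = 2+(-1) = 1; b=12
item=13: odd, acc = 1+13 = 14; b=13
item=-1: odd, acc = 14+(-1) = 13; b=14
item=11: odd, acc = 13+11 = 24; b=15
acc-b = 24-15 = 9

9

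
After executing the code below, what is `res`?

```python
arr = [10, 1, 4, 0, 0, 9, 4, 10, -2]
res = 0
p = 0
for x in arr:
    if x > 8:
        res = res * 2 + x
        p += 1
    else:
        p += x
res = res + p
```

78

x=10: >8, res = 0*2+10 = 10; p=1
x=1: not >8; p=2
x=4: not >8; p=6
x=0: not >8; p=6
x=0: not >8; p=6
x=9: >8, res = 10*2+9 = 29; p=7
x=4: not >8; p=11
x=10: >8, res = 29*2+10 = 68; p=12
x=-2: not >8; p=10
res+p = 68+10 = 78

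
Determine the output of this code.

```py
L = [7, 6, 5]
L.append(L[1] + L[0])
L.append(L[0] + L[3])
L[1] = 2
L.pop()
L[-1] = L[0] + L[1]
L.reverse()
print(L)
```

append L[1]+L[0] = 6+7 = 13 → [7, 6, 5, 13]
append L[0]+L[3] = 7+13 = 20 → [7, 6, 5, 13, 20]
L[1] = 2 → [7, 2, 5, 13, 20]
pop() removes 20 → [7, 2, 5, 13]
L[-1] = L[0]+L[1] = 7+2 = 9 → [7, 2, 5, 9]
reverse → [9, 5, 2, 7]

[9, 5, 2, 7]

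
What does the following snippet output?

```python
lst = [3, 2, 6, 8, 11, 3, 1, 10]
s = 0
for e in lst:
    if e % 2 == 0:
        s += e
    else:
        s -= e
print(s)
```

e=3: not even, s = 0-3 = -3
e=2: even, s = (-3)+2 = -1
e=6: even, s = (-1)+6 = 5
e=8: even, s = 5+8 = 13
e=11: not even, s = 13-11 = 2
e=3: not even, s = 2-3 = -1
e=1: not even, s = (-1)-1 = -2
e=10: even, s = (-2)+10 = 8

8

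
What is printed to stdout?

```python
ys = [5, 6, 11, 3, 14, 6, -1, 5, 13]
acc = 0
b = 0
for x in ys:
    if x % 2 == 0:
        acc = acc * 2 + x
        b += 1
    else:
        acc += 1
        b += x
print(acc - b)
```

x=5: not even, acc = 0+1 = 1; b=5
x=6: even, acc = 1*2+6 = 8; b=6
x=11: not even, acc = 8+1 = 9; b=17
x=3: not even, acc = 9+1 = 10; b=20
x=14: even, acc = 10*2+14 = 34; b=21
x=6: even, acc = 34*2+6 = 74; b=22
x=-1: not even, acc = 74+1 = 75; b=21
x=5: not even, acc = 75+1 = 76; b=26
x=13: not even, acc = 76+1 = 77; b=39
acc-b = 77-39 = 38

38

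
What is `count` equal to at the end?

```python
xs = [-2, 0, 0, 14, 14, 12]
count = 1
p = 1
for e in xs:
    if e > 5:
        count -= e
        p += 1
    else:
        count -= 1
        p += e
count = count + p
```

-40

e=-2: not >5, count = 1-1 = 0; p=-1
e=0: not >5, count = 0-1 = -1; p=-1
e=0: not >5, count = (-1)-1 = -2; p=-1
e=14: >5, count = (-2)-14 = -16; p=0
e=14: >5, count = (-16)-14 = -30; p=1
e=12: >5, count = (-30)-12 = -42; p=2
count+p = (-42)+2 = -40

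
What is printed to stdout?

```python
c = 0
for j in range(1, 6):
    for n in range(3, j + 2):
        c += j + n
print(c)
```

80

j=2,n=3: c = 0+5 = 5
j=3,n=3: c = 5+6 = 11
j=3,n=4: c = 11+7 = 18
j=4,n=3: c = 18+7 = 25
j=4,n=4: c = 25+8 = 33
j=4,n=5: c = 33+9 = 42
j=5,n=3: c = 42+8 = 50
j=5,n=4: c = 50+9 = 59
j=5,n=5: c = 59+10 = 69
j=5,n=6: c = 69+11 = 80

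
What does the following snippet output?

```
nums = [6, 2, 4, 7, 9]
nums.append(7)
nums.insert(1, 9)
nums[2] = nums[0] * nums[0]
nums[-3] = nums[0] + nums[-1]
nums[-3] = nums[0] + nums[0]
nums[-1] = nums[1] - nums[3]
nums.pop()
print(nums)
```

append 7 → [6, 2, 4, 7, 9, 7]
insert 9 at 1 → [6, 9, 2, 4, 7, 9, 7]
nums[2] = nums[0]*nums[0] = 6*6 = 36 → [6, 9, 36, 4, 7, 9, 7]
nums[-3] = nums[0]+nums[-1] = 6+7 = 13 → [6, 9, 36, 4, 13, 9, 7]
nums[-3] = nums[0]+nums[0] = 6+6 = 12 → [6, 9, 36, 4, 12, 9, 7]
nums[-1] = nums[1]-nums[3] = 9-4 = 5 → [6, 9, 36, 4, 12, 9, 5]
pop() removes 5 → [6, 9, 36, 4, 12, 9]

[6, 9, 36, 4, 12, 9]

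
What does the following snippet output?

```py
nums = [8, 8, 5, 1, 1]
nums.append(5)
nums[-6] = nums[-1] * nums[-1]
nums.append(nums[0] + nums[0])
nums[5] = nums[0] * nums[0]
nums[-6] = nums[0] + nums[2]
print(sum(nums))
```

737

append 5 → [8, 8, 5, 1, 1, 5]
nums[-6] = nums[-1]*nums[-1] = 5*5 = 25 → [25, 8, 5, 1, 1, 5]
append nums[0]+nums[0] = 25+25 = 50 → [25, 8, 5, 1, 1, 5, 50]
nums[5] = nums[0]*nums[0] = 25*25 = 625 → [25, 8, 5, 1, 1, 625, 50]
nums[-6] = nums[0]+nums[2] = 25+5 = 30 → [25, 30, 5, 1, 1, 625, 50]
sum = 737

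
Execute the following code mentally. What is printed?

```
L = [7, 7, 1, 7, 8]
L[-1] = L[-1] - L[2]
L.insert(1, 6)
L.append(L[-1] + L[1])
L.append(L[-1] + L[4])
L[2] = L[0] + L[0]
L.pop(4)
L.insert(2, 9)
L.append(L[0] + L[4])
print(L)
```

[7, 6, 9, 14, 1, 7, 13, 20, 8]

L[-1] = L[-1]-L[2] = 8-1 = 7 → [7, 7, 1, 7, 7]
insert 6 at 1 → [7, 6, 7, 1, 7, 7]
append L[-1]+L[1] = 7+6 = 13 → [7, 6, 7, 1, 7, 7, 13]
append L[-1]+L[4] = 13+7 = 20 → [7, 6, 7, 1, 7, 7, 13, 20]
L[2] = L[0]+L[0] = 7+7 = 14 → [7, 6, 14, 1, 7, 7, 13, 20]
pop(4) removes 7 → [7, 6, 14, 1, 7, 13, 20]
insert 9 at 2 → [7, 6, 9, 14, 1, 7, 13, 20]
append L[0]+L[4] = 7+1 = 8 → [7, 6, 9, 14, 1, 7, 13, 20, 8]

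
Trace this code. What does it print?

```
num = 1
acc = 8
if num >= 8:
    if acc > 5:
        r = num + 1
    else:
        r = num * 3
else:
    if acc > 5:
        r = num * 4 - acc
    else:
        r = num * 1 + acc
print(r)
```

-4

num=1, acc=8
num >= 8 is False; acc > 5 is True
→ r = num * 4 - acc = -4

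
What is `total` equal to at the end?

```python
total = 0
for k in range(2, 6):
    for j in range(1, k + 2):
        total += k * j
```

k=2,j=1: total = 0+2 = 2
k=2,j=2: total = 2+4 = 6
k=2,j=3: total = 6+6 = 12
k=3,j=1: total = 12+3 = 15
k=3,j=2: total = 15+6 = 21
k=3,j=3: total = 21+9 = 30
k=3,j=4: total = 30+12 = 42
k=4,j=1: total = 42+4 = 46
k=4,j=2: total = 46+8 = 54
k=4,j=3: total = 54+12 = 66
k=4,j=4: total = 66+16 = 82
k=4,j=5: total = 82+20 = 102
k=5,j=1: total = 102+5 = 107
k=5,j=2: total = 107+10 = 117
k=5,j=3: total = 117+15 = 132
k=5,j=4: total = 132+20 = 152
k=5,j=5: total = 152+25 = 177
k=5,j=6: total = 177+30 = 207

207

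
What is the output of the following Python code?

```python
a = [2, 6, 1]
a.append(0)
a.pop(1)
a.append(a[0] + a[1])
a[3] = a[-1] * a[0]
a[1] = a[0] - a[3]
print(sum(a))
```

append 0 → [2, 6, 1, 0]
pop(1) removes 6 → [2, 1, 0]
append a[0]+a[1] = 2+1 = 3 → [2, 1, 0, 3]
a[3] = a[-1]*a[0] = 3*2 = 6 → [2, 1, 0, 6]
a[1] = a[0]-a[3] = 2-6 = -4 → [2, -4, 0, 6]
sum = 4

4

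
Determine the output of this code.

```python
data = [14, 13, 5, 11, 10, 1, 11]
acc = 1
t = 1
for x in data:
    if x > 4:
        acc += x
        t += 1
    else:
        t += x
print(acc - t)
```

x=14: >4, acc = 1+14 = 15; t=2
x=13: >4, acc = 15+13 = 28; t=3
x=5: >4, acc = 28+5 = 33; t=4
x=11: >4, acc = 33+11 = 44; t=5
x=10: >4, acc = 44+10 = 54; t=6
x=1: not >4; t=7
x=11: >4, acc = 54+11 = 65; t=8
acc-t = 65-8 = 57

57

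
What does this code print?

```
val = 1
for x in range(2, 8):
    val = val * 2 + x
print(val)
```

x=2: val = 1*2+2 = 4
x=3: val = 4*2+3 = 11
x=4: val = 11*2+4 = 26
x=5: val = 26*2+5 = 57
x=6: val = 57*2+6 = 120
x=7: val = 120*2+7 = 247

247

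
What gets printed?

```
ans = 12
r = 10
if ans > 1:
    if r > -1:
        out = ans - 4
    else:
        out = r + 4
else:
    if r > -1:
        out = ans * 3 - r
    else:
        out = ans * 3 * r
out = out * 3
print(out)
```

ans=12, r=10
ans > 1 is True; r > -1 is True
→ out = ans - 4 = 8
out = 8*3 = 24

24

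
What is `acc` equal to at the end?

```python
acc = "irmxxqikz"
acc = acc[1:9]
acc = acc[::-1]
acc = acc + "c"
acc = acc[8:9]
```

'c'

slice [1:9] → 'rmxxqikz'
reverse → 'zkiqxxmr'
+ 'c' → 'zkiqxxmrc'
slice [8:9] → 'c'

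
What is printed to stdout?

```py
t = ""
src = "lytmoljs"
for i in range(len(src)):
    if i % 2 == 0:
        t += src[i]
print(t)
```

ltoj

i=0: add 'l' → 'l'
i=1: skip
i=2: add 't' → 'lt'
i=3: skip
i=4: add 'o' → 'lto'
i=5: skip
i=6: add 'j' → 'ltoj'
i=7: skip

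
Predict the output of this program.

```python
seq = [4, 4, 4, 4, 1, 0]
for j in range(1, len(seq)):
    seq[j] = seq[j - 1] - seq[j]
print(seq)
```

j=1: seq[1] = 4-4 = 0 → [4, 0, 4, 4, 1, 0]
j=2: seq[2] = 0-4 = -4 → [4, 0, -4, 4, 1, 0]
j=3: seq[3] = (-4)-4 = -8 → [4, 0, -4, -8, 1, 0]
j=4: seq[4] = (-8)-1 = -9 → [4, 0, -4, -8, -9, 0]
j=5: seq[5] = (-9)-0 = -9 → [4, 0, -4, -8, -9, -9]

[4, 0, -4, -8, -9, -9]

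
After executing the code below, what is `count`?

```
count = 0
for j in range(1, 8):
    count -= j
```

j=1: count = 0-1 = -1
j=2: count = (-1)-2 = -3
j=3: count = (-3)-3 = -6
j=4: count = (-6)-4 = -10
j=5: count = (-10)-5 = -15
j=6: count = (-15)-6 = -21
j=7: count = (-21)-7 = -28

-28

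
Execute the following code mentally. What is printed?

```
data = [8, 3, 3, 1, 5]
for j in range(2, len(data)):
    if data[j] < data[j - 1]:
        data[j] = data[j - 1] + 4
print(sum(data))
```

j=2: 3>=3, unchanged → [8, 3, 3, 1, 5]
j=3: 1<3, data[3] = 3+4 = 7 → [8, 3, 3, 7, 5]
j=4: 5<7, data[4] = 7+4 = 11 → [8, 3, 3, 7, 11]
sum = 32

32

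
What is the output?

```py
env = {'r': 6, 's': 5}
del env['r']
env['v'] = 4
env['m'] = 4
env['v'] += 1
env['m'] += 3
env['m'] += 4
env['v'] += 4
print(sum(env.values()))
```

25

del 'r' → {'s': 5}
env['v'] = 4 → {'s': 5, 'v': 4}
env['m'] = 4 → {'s': 5, 'v': 4, 'm': 4}
env['v'] = 4+1 = 5 → {'s': 5, 'v': 5, 'm': 4}
env['m'] = 4+3 = 7 → {'s': 5, 'v': 5, 'm': 7}
env['m'] = 7+4 = 11 → {'s': 5, 'v': 5, 'm': 11}
env['v'] = 5+4 = 9 → {'s': 5, 'v': 9, 'm': 11}
sum of values = 25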